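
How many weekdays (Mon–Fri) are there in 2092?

262 weekdays

1 January 2092 is a Tuesday.
From 1 January 2092 to 31 December 2092 is 366 days inclusive.
366 = 7 × 52 + 2, so there are 52 full weeks plus 2 extra days.
Each full week contributes 5 weekdays (Mon–Fri): 52 × 5 = 260.
The 2 extra days are Tue, Wed — 2 of them qualify.
Total: 260 + 2 = 262.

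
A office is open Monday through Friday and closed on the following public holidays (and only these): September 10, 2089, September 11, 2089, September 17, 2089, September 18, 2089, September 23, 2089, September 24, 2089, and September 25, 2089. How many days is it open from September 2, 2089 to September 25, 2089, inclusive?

September 2, 2089 is a Friday.
From September 2, 2089 to September 25, 2089 is 24 days inclusive.
24 = 7 × 3 + 3, so there are 3 full weeks plus 3 extra days.
Each full week contributes 5 weekdays (Mon–Fri): 3 × 5 = 15.
The 3 extra days are Fri, Sat, Sun — 1 of them qualifies.
Total: 15 + 1 = 16.
Holidays: September 10, 2089 (Sat); September 11, 2089 (Sun); September 17, 2089 (Sat); September 18, 2089 (Sun); September 23, 2089 (Fri); September 24, 2089 (Sat); September 25, 2089 (Sun).
1 of the 7 holidays fall on weekdays; the rest are weekends and were already excluded.
Business days: 16 − 1 = 15.

15 business days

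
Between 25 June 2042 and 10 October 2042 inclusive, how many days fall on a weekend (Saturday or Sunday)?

30

25 June 2042 is a Wednesday.
That's 108 days from start to end, counting both.
108 = 7 × 15 + 3, so there are 15 full weeks plus 3 extra days.
Each full week contributes 2 weekend days (Sat, Sun): 15 × 2 = 30.
The 3 extra days are Wednesday, Thursday, Friday — none qualify.
Total: 30 + 0 = 30.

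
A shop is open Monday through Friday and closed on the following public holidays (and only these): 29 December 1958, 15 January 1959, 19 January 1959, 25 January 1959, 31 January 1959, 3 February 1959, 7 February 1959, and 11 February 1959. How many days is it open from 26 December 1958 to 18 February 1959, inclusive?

26 December 1958 is a Friday.
The range spans 55 days (inclusive of both endpoints).
55 = 7 × 7 + 6, so there are 7 full weeks plus 6 extra days.
Each full week contributes 5 weekdays (Mon–Fri): 7 × 5 = 35.
The 6 extra days are Fri, Sat, Sun, Mon, Tue, Wed — 4 of them qualify.
Total: 35 + 4 = 39.
Holidays: 29 December 1958 (Mon); 15 January 1959 (Thu); 19 January 1959 (Mon); 25 January 1959 (Sun); 31 January 1959 (Sat); 3 February 1959 (Tue); 7 February 1959 (Sat); 11 February 1959 (Wed).
5 of the 8 holidays fall on weekdays; the rest are weekends and were already excluded.
Business days: 39 − 5 = 34.

34 working days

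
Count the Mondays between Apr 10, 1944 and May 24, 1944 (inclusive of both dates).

7

Apr 10, 1944 is a Monday.
That's 45 days from start to end, counting both.
45 = 7 × 6 + 3, so there are 6 full weeks plus 3 extra days.
Each full week contributes one Monday: 6 so far.
The 3 extra days are Mon, Tue, Wed — 1 of them qualifies.
Total: 6 + 1 = 7.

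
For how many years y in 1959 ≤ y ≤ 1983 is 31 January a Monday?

4

Day of week of January 31 in each year:
1959: Sat, 1960: Sun, 1961: Tue, 1962: Wed, 1963: Thu, 1964: Fri, 1965: Sun, 1966: Mon ✓, 1967: Tue, 1968: Wed, 1969: Fri, 1970: Sat, 1971: Sun, 1972: Mon ✓, 1973: Wed, 1974: Thu, 1975: Fri, 1976: Sat, 1977: Mon ✓, 1978: Tue, 1979: Wed, 1980: Thu, 1981: Sat, 1982: Sun, 1983: Mon ✓
Mondays: 1966, 1972, 1977, 1983.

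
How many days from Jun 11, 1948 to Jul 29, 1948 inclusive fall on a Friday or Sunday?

Jun 11, 1948 is a Friday.
From Jun 11, 1948 to Jul 29, 1948 is 49 days inclusive.
49 = 7 × 7, so the span is exactly 7 full weeks.
Each full week contributes 2 days from the set (Fri, Sun): 7 × 2 = 14.

14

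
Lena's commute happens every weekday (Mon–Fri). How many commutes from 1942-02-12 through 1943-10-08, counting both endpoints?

1942-02-12 is a Thursday.
The range spans 604 days (inclusive of both endpoints).
604 = 7 × 86 + 2, so there are 86 full weeks plus 2 extra days.
Each full week contributes 5 weekdays (Mon–Fri): 86 × 5 = 430.
The 2 extra days are Thursday, Friday — 2 of them qualify.
Total: 430 + 2 = 432.

432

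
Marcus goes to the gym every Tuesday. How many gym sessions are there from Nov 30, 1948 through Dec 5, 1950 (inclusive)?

Nov 30, 1948 is a Tuesday.
From Nov 30, 1948 to Dec 5, 1950 is 736 days inclusive.
736 = 7 × 105 + 1, so there are 105 full weeks plus 1 extra day.
Each full week contributes one Tuesday: 105 so far.
The 1 extra day is Tuesday — 1 of them qualifies.
Total: 105 + 1 = 106.

106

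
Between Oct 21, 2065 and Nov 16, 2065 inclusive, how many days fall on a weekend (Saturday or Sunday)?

8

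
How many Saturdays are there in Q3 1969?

Jul 1, 1969 is a Tuesday.
The range spans 92 days (inclusive of both endpoints).
92 = 7 × 13 + 1, so there are 13 full weeks plus 1 extra day.
Each full week contributes one Saturday: 13 so far.
The 1 extra day is Tuesday — none qualify.
Total: 13 + 0 = 13.

13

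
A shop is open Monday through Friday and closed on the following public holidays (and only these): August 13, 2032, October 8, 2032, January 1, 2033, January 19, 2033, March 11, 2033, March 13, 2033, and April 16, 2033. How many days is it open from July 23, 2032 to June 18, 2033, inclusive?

232 working days

July 23, 2032 is a Friday.
That's 331 days from start to end, counting both.
331 = 7 × 47 + 2, so there are 47 full weeks plus 2 extra days.
Each full week contributes 5 weekdays (Mon–Fri): 47 × 5 = 235.
The 2 extra days are Friday, Saturday — 1 of them qualifies.
Total: 235 + 1 = 236.
Holidays: August 13, 2032 (Fri); October 8, 2032 (Fri); January 1, 2033 (Sat); January 19, 2033 (Wed); March 11, 2033 (Fri); March 13, 2033 (Sun); April 16, 2033 (Sat).
4 of the 7 holidays fall on weekdays; the rest are weekends and were already excluded.
Business days: 236 − 4 = 232.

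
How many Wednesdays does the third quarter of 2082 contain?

14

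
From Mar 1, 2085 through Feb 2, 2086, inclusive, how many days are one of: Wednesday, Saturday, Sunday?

Mar 1, 2085 is a Thursday.
The range spans 339 days (inclusive of both endpoints).
339 = 7 × 48 + 3, so there are 48 full weeks plus 3 extra days.
Each full week contributes 3 days from the set (Wed, Sat, Sun): 48 × 3 = 144.
The 3 extra days are Thu, Fri, Sat — 1 of them qualifies.
Total: 144 + 1 = 145.

145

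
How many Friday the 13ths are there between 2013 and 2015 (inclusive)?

6

Friday-the-13ths by year:
2013: Sep, Dec
2014: Jun
2015: Feb, Mar, Nov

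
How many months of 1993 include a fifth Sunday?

4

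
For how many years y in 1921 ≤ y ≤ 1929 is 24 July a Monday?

1

Day of week of July 24 in each year:
1921: Sun, 1922: Mon ✓, 1923: Tue, 1924: Thu, 1925: Fri, 1926: Sat, 1927: Sun, 1928: Tue, 1929: Wed
Mondays: 1922.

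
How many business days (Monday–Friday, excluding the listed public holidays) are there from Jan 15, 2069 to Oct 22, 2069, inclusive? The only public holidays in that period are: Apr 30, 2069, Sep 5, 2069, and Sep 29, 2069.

Jan 15, 2069 is a Tuesday.
That's 281 days from start to end, counting both.
281 = 7 × 40 + 1, so there are 40 full weeks plus 1 extra day.
Each full week contributes 5 weekdays (Mon–Fri): 40 × 5 = 200.
The 1 extra day is Tue — 1 of them qualifies.
Total: 200 + 1 = 201.
Holidays: Apr 30, 2069 (Tue); Sep 5, 2069 (Thu); Sep 29, 2069 (Sun).
2 of the 3 holidays fall on weekdays; the rest are weekends and were already excluded.
Business days: 201 − 2 = 199.

199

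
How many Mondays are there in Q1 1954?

1 January 1954 is a Friday.
That's 90 days from start to end, counting both.
90 = 7 × 12 + 6, so there are 12 full weeks plus 6 extra days.
Each full week contributes one Monday: 12 so far.
The 6 extra days are Fri, Sat, Sun, Mon, Tue, Wed — 1 of them qualifies.
Total: 12 + 1 = 13.

13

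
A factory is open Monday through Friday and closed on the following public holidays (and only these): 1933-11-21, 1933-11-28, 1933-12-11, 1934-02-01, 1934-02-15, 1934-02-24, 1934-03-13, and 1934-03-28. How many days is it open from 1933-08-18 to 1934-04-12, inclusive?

1933-08-18 is a Friday.
From 1933-08-18 to 1934-04-12 is 238 days inclusive.
238 = 7 × 34, so the span is exactly 34 full weeks.
Each full week contributes 5 weekdays (Mon–Fri): 34 × 5 = 170.
Holidays: 1933-11-21 (Tue); 1933-11-28 (Tue); 1933-12-11 (Mon); 1934-02-01 (Thu); 1934-02-15 (Thu); 1934-02-24 (Sat); 1934-03-13 (Tue); 1934-03-28 (Wed).
7 of the 8 holidays fall on weekdays; the rest are weekends and were already excluded.
Business days: 170 − 7 = 163.

163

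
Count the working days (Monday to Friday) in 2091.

Jan 1, 2091 is a Monday.
The range spans 365 days (inclusive of both endpoints).
365 = 7 × 52 + 1, so there are 52 full weeks plus 1 extra day.
Each full week contributes 5 weekdays (Mon–Fri): 52 × 5 = 260.
The 1 extra day is Mon — 1 of them qualifies.
Total: 260 + 1 = 261.

261 weekdays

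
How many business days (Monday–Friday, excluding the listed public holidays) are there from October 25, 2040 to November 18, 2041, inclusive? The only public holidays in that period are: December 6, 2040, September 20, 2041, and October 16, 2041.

October 25, 2040 is a Thursday.
That's 390 days from start to end, counting both.
390 = 7 × 55 + 5, so there are 55 full weeks plus 5 extra days.
Each full week contributes 5 weekdays (Mon–Fri): 55 × 5 = 275.
The 5 extra days are Thu, Fri, Sat, Sun, Mon — 3 of them qualify.
Total: 275 + 3 = 278.
Holidays: December 6, 2040 (Thu); September 20, 2041 (Fri); October 16, 2041 (Wed).
All 3 holidays fall on weekdays, so subtract 3.
Business days: 278 − 3 = 275.

275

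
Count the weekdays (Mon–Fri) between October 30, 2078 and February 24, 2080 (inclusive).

October 30, 2078 is a Sunday.
That's 483 days from start to end, counting both.
483 = 7 × 69, so the span is exactly 69 full weeks.
Each full week contributes 5 weekdays (Mon–Fri): 69 × 5 = 345.
Total: 345.

345 weekdays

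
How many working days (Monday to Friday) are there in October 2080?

23

Oct 1, 2080 is a Tuesday.
The range spans 31 days (inclusive of both endpoints).
31 = 7 × 4 + 3, so there are 4 full weeks plus 3 extra days.
Each full week contributes 5 weekdays (Mon–Fri): 4 × 5 = 20.
The 3 extra days are Tuesday, Wednesday, Thursday — 3 of them qualify.
Total: 20 + 3 = 23.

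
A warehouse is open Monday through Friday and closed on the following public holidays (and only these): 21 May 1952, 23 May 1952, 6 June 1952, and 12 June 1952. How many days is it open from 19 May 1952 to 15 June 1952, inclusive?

19 May 1952 is a Monday.
The range spans 28 days (inclusive of both endpoints).
28 = 7 × 4, so the span is exactly 4 full weeks.
Each full week contributes 5 weekdays (Mon–Fri): 4 × 5 = 20.
Holidays: 21 May 1952 (Wed); 23 May 1952 (Fri); 6 June 1952 (Fri); 12 June 1952 (Thu).
All 4 holidays fall on weekdays, so subtract 4.
Business days: 20 − 4 = 16.

16 working days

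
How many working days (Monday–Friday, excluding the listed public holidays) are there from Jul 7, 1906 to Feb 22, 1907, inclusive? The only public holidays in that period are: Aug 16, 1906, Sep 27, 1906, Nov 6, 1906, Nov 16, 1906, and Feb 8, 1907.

Jul 7, 1906 is a Saturday.
That's 231 days from start to end, counting both.
231 = 7 × 33, so the span is exactly 33 full weeks.
Each full week contributes 5 weekdays (Mon–Fri): 33 × 5 = 165.
Total: 165.
Holidays: Aug 16, 1906 (Thu); Sep 27, 1906 (Thu); Nov 6, 1906 (Tue); Nov 16, 1906 (Fri); Feb 8, 1907 (Fri).
All 5 holidays fall on weekdays, so subtract 5.
Business days: 165 − 5 = 160.

160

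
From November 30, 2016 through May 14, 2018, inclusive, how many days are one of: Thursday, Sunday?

152

November 30, 2016 is a Wednesday.
The range spans 531 days (inclusive of both endpoints).
531 = 7 × 75 + 6, so there are 75 full weeks plus 6 extra days.
Each full week contributes 2 days from the set (Thu, Sun): 75 × 2 = 150.
The 6 extra days are Wed, Thu, Fri, Sat, Sun, Mon — 2 of them qualify.
Total: 150 + 2 = 152.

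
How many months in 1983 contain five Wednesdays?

A month has five Wednesdays exactly when Wednesday falls within its first (length − 28) days.
Jan: 31 days, starts Sat → 5 of Sat, Sun, Mon
Feb: 28 days, starts Tue → 5 of (none)
Mar: 31 days, starts Tue → 5 of Tue, Wed, Thu ✓
Apr: 30 days, starts Fri → 5 of Fri, Sat
May: 31 days, starts Sun → 5 of Sun, Mon, Tue
Jun: 30 days, starts Wed → 5 of Wed, Thu ✓
Jul: 31 days, starts Fri → 5 of Fri, Sat, Sun
Aug: 31 days, starts Mon → 5 of Mon, Tue, Wed ✓
Sep: 30 days, starts Thu → 5 of Thu, Fri
Oct: 31 days, starts Sat → 5 of Sat, Sun, Mon
Nov: 30 days, starts Tue → 5 of Tue, Wed ✓
Dec: 31 days, starts Thu → 5 of Thu, Fri, Sat
Months with five Wednesdays: Mar, Jun, Aug, Nov.

4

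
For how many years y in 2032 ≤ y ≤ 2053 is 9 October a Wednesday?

Day of week of October 9 in each year:
2032: Sat, 2033: Sun, 2034: Mon, 2035: Tue, 2036: Thu, 2037: Fri, 2038: Sat, 2039: Sun, 2040: Tue, 2041: Wed ✓, 2042: Thu, 2043: Fri, 2044: Sun, 2045: Mon, 2046: Tue, 2047: Wed ✓, 2048: Fri, 2049: Sat, 2050: Sun, 2051: Mon, 2052: Wed ✓, 2053: Thu
Wednesdays: 2041, 2047, 2052.

3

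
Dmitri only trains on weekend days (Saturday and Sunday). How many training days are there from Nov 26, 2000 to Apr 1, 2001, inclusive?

Nov 26, 2000 is a Sunday.
From Nov 26, 2000 to Apr 1, 2001 is 127 days inclusive.
127 = 7 × 18 + 1, so there are 18 full weeks plus 1 extra day.
Each full week contributes 2 weekend days (Sat, Sun): 18 × 2 = 36.
The 1 extra day is Sunday — 1 of them qualifies.
Total: 36 + 1 = 37.

37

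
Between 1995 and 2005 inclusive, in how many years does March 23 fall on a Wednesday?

Day of week of March 23 in each year:
1995: Thu, 1996: Sat, 1997: Sun, 1998: Mon, 1999: Tue, 2000: Thu, 2001: Fri, 2002: Sat, 2003: Sun, 2004: Tue, 2005: Wed ✓
Wednesdays: 2005.

1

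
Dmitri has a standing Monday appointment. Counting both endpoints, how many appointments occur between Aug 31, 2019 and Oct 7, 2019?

6

Aug 31, 2019 is a Saturday.
From Aug 31, 2019 to Oct 7, 2019 is 38 days inclusive.
38 = 7 × 5 + 3, so there are 5 full weeks plus 3 extra days.
Each full week contributes one Monday: 5 so far.
The 3 extra days are Saturday, Sunday, Monday — 1 of them qualifies.
Total: 5 + 1 = 6.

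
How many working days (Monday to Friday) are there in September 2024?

21

September 1, 2024 is a Sunday.
The range spans 30 days (inclusive of both endpoints).
30 = 7 × 4 + 2, so there are 4 full weeks plus 2 extra days.
Each full week contributes 5 weekdays (Mon–Fri): 4 × 5 = 20.
The 2 extra days are Sunday, Monday — 1 of them qualifies.
Total: 20 + 1 = 21.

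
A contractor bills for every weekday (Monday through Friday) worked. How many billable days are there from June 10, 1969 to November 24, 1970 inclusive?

381

June 10, 1969 is a Tuesday.
From June 10, 1969 to November 24, 1970 is 533 days inclusive.
533 = 7 × 76 + 1, so there are 76 full weeks plus 1 extra day.
Each full week contributes 5 weekdays (Mon–Fri): 76 × 5 = 380.
The 1 extra day is Tue — 1 of them qualifies.
Total: 380 + 1 = 381.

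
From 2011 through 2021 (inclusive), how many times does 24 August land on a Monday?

Day of week of August 24 in each year:
2011: Wed, 2012: Fri, 2013: Sat, 2014: Sun, 2015: Mon ✓, 2016: Wed, 2017: Thu, 2018: Fri, 2019: Sat, 2020: Mon ✓, 2021: Tue
Mondays: 2015, 2020.

2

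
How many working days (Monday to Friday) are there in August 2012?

23 weekdays

Aug 1, 2012 is a Wednesday.
That's 31 days from start to end, counting both.
31 = 7 × 4 + 3, so there are 4 full weeks plus 3 extra days.
Each full week contributes 5 weekdays (Mon–Fri): 4 × 5 = 20.
The 3 extra days are Wednesday, Thursday, Friday — 3 of them qualify.
Total: 20 + 3 = 23.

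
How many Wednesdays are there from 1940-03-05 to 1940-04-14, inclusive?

6 Wednesdays

1940-03-05 is a Tuesday.
The range spans 41 days (inclusive of both endpoints).
41 = 7 × 5 + 6, so there are 5 full weeks plus 6 extra days.
Each full week contributes one Wednesday: 5 so far.
The 6 extra days are Tuesday, Wednesday, Thursday, Friday, Saturday, Sunday — 1 of them qualifies.
Total: 5 + 1 = 6.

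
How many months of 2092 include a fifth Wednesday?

5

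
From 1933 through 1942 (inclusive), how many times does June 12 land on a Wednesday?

2

Day of week of June 12 in each year:
1933: Mon, 1934: Tue, 1935: Wed ✓, 1936: Fri, 1937: Sat, 1938: Sun, 1939: Mon, 1940: Wed ✓, 1941: Thu, 1942: Fri
Wednesdays: 1935, 1940.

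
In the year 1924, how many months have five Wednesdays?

A month has five Wednesdays exactly when Wednesday falls within its first (length − 28) days.
Jan: 31 days, starts Tue → 5 of Tue, Wed, Thu ✓
Feb: 29 days, starts Fri → 5 of Fri
Mar: 31 days, starts Sat → 5 of Sat, Sun, Mon
Apr: 30 days, starts Tue → 5 of Tue, Wed ✓
May: 31 days, starts Thu → 5 of Thu, Fri, Sat
Jun: 30 days, starts Sun → 5 of Sun, Mon
Jul: 31 days, starts Tue → 5 of Tue, Wed, Thu ✓
Aug: 31 days, starts Fri → 5 of Fri, Sat, Sun
Sep: 30 days, starts Mon → 5 of Mon, Tue
Oct: 31 days, starts Wed → 5 of Wed, Thu, Fri ✓
Nov: 30 days, starts Sat → 5 of Sat, Sun
Dec: 31 days, starts Mon → 5 of Mon, Tue, Wed ✓
Months with five Wednesdays: Jan, Apr, Jul, Oct, Dec.

5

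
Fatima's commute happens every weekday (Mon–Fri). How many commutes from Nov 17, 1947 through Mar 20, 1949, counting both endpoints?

350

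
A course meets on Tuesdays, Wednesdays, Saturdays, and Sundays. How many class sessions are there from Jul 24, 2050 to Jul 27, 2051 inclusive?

211

Jul 24, 2050 is a Sunday.
That's 369 days from start to end, counting both.
369 = 7 × 52 + 5, so there are 52 full weeks plus 5 extra days.
Each full week contributes 4 days from the set (Tue, Wed, Sat, Sun): 52 × 4 = 208.
The 5 extra days are Sunday, Monday, Tuesday, Wednesday, Thursday — 3 of them qualify.
Total: 208 + 3 = 211.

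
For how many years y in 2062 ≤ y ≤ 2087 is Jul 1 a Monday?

Day of week of July 1 in each year:
2062: Sat, 2063: Sun, 2064: Tue, 2065: Wed, 2066: Thu, 2067: Fri, 2068: Sun, 2069: Mon ✓, 2070: Tue, 2071: Wed, 2072: Fri, 2073: Sat, 2074: Sun, 2075: Mon ✓, 2076: Wed, 2077: Thu, 2078: Fri, 2079: Sat, 2080: Mon ✓, 2081: Tue, 2082: Wed, 2083: Thu, 2084: Sat, 2085: Sun, 2086: Mon ✓, 2087: Tue
Mondays: 2069, 2075, 2080, 2086.

4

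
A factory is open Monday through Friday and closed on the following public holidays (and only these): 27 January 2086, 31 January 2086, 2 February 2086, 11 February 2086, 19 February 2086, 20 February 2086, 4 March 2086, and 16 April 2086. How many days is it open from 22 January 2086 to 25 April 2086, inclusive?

62

22 January 2086 is a Tuesday.
That's 94 days from start to end, counting both.
94 = 7 × 13 + 3, so there are 13 full weeks plus 3 extra days.
Each full week contributes 5 weekdays (Mon–Fri): 13 × 5 = 65.
The 3 extra days are Tuesday, Wednesday, Thursday — 3 of them qualify.
Total: 65 + 3 = 68.
Holidays: 27 January 2086 (Sun); 31 January 2086 (Thu); 2 February 2086 (Sat); 11 February 2086 (Mon); 19 February 2086 (Tue); 20 February 2086 (Wed); 4 March 2086 (Mon); 16 April 2086 (Tue).
6 of the 8 holidays fall on weekdays; the rest are weekends and were already excluded.
Business days: 68 − 6 = 62.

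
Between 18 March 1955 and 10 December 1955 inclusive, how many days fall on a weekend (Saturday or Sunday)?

18 March 1955 is a Friday.
That's 268 days from start to end, counting both.
268 = 7 × 38 + 2, so there are 38 full weeks plus 2 extra days.
Each full week contributes 2 weekend days (Sat, Sun): 38 × 2 = 76.
The 2 extra days are Friday, Saturday — 1 of them qualifies.
Total: 76 + 1 = 77.

77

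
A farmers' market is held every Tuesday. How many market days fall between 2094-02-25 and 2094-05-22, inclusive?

2094-02-25 is a Thursday.
The range spans 87 days (inclusive of both endpoints).
87 = 7 × 12 + 3, so there are 12 full weeks plus 3 extra days.
Each full week contributes one Tuesday: 12 so far.
The 3 extra days are Thu, Fri, Sat — none qualify.
Total: 12 + 0 = 12.

12 Tuesdays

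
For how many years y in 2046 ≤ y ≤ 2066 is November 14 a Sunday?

Day of week of November 14 in each year:
2046: Wed, 2047: Thu, 2048: Sat, 2049: Sun ✓, 2050: Mon, 2051: Tue, 2052: Thu, 2053: Fri, 2054: Sat, 2055: Sun ✓, 2056: Tue, 2057: Wed, 2058: Thu, 2059: Fri, 2060: Sun ✓, 2061: Mon, 2062: Tue, 2063: Wed, 2064: Fri, 2065: Sat, 2066: Sun ✓
Sundays: 2049, 2055, 2060, 2066.

4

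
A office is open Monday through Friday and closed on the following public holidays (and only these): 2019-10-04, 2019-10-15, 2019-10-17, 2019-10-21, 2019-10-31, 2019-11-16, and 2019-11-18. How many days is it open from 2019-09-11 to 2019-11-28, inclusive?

2019-09-11 is a Wednesday.
That's 79 days from start to end, counting both.
79 = 7 × 11 + 2, so there are 11 full weeks plus 2 extra days.
Each full week contributes 5 weekdays (Mon–Fri): 11 × 5 = 55.
The 2 extra days are Wed, Thu — 2 of them qualify.
Total: 55 + 2 = 57.
Holidays: 2019-10-04 (Fri); 2019-10-15 (Tue); 2019-10-17 (Thu); 2019-10-21 (Mon); 2019-10-31 (Thu); 2019-11-16 (Sat); 2019-11-18 (Mon).
6 of the 7 holidays fall on weekdays; the rest are weekends and were already excluded.
Business days: 57 − 6 = 51.

51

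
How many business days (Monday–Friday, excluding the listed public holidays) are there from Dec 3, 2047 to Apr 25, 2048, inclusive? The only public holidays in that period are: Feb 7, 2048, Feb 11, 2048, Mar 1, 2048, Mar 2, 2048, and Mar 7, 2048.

Dec 3, 2047 is a Tuesday.
The range spans 145 days (inclusive of both endpoints).
145 = 7 × 20 + 5, so there are 20 full weeks plus 5 extra days.
Each full week contributes 5 weekdays (Mon–Fri): 20 × 5 = 100.
The 5 extra days are Tue, Wed, Thu, Fri, Sat — 4 of them qualify.
Total: 100 + 4 = 104.
Holidays: Feb 7, 2048 (Fri); Feb 11, 2048 (Tue); Mar 1, 2048 (Sun); Mar 2, 2048 (Mon); Mar 7, 2048 (Sat).
3 of the 5 holidays fall on weekdays; the rest are weekends and were already excluded.
Business days: 104 − 3 = 101.

101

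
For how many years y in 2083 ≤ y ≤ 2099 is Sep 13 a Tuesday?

2

Day of week of September 13 in each year:
2083: Mon, 2084: Wed, 2085: Thu, 2086: Fri, 2087: Sat, 2088: Mon, 2089: Tue ✓, 2090: Wed, 2091: Thu, 2092: Sat, 2093: Sun, 2094: Mon, 2095: Tue ✓, 2096: Thu, 2097: Fri, 2098: Sat, 2099: Sun
Tuesdays: 2089, 2095.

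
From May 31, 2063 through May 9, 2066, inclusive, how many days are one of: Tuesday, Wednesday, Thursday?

460

May 31, 2063 is a Thursday.
From May 31, 2063 to May 9, 2066 is 1075 days inclusive.
1075 = 7 × 153 + 4, so there are 153 full weeks plus 4 extra days.
Each full week contributes 3 days from the set (Tue, Wed, Thu): 153 × 3 = 459.
The 4 extra days are Thursday, Friday, Saturday, Sunday — 1 of them qualifies.
Total: 459 + 1 = 460.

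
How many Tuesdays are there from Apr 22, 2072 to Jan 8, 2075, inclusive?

142

Apr 22, 2072 is a Friday.
The range spans 992 days (inclusive of both endpoints).
992 = 7 × 141 + 5, so there are 141 full weeks plus 5 extra days.
Each full week contributes one Tuesday: 141 so far.
The 5 extra days are Friday, Saturday, Sunday, Monday, Tuesday — 1 of them qualifies.
Total: 141 + 1 = 142.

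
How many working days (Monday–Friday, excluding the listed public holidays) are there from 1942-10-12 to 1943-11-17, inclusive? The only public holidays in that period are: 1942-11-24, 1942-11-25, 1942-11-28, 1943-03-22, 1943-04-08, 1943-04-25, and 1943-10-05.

283

1942-10-12 is a Monday.
That's 402 days from start to end, counting both.
402 = 7 × 57 + 3, so there are 57 full weeks plus 3 extra days.
Each full week contributes 5 weekdays (Mon–Fri): 57 × 5 = 285.
The 3 extra days are Mon, Tue, Wed — 3 of them qualify.
Total: 285 + 3 = 288.
Holidays: 1942-11-24 (Tue); 1942-11-25 (Wed); 1942-11-28 (Sat); 1943-03-22 (Mon); 1943-04-08 (Thu); 1943-04-25 (Sun); 1943-10-05 (Tue).
5 of the 7 holidays fall on weekdays; the rest are weekends and were already excluded.
Business days: 288 − 5 = 283.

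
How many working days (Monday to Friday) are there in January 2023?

22

Jan 1, 2023 is a Sunday.
That's 31 days from start to end, counting both.
31 = 7 × 4 + 3, so there are 4 full weeks plus 3 extra days.
Each full week contributes 5 weekdays (Mon–Fri): 4 × 5 = 20.
The 3 extra days are Sun, Mon, Tue — 2 of them qualify.
Total: 20 + 2 = 22.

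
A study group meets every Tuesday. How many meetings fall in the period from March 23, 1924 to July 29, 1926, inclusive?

March 23, 1924 is a Sunday.
That's 859 days from start to end, counting both.
859 = 7 × 122 + 5, so there are 122 full weeks plus 5 extra days.
Each full week contributes one Tuesday: 122 so far.
The 5 extra days are Sun, Mon, Tue, Wed, Thu — 1 of them qualifies.
Total: 122 + 1 = 123.

123 Tuesdays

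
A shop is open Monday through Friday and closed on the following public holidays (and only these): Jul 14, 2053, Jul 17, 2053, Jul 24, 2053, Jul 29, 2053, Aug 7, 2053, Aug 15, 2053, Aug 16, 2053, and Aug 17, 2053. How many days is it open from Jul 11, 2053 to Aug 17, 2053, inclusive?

Jul 11, 2053 is a Friday.
The range spans 38 days (inclusive of both endpoints).
38 = 7 × 5 + 3, so there are 5 full weeks plus 3 extra days.
Each full week contributes 5 weekdays (Mon–Fri): 5 × 5 = 25.
The 3 extra days are Friday, Saturday, Sunday — 1 of them qualifies.
Total: 25 + 1 = 26.
Holidays: Jul 14, 2053 (Mon); Jul 17, 2053 (Thu); Jul 24, 2053 (Thu); Jul 29, 2053 (Tue); Aug 7, 2053 (Thu); Aug 15, 2053 (Fri); Aug 16, 2053 (Sat); Aug 17, 2053 (Sun).
6 of the 8 holidays fall on weekdays; the rest are weekends and were already excluded.
Business days: 26 − 6 = 20.

20 business days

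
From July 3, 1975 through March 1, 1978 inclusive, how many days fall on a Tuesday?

July 3, 1975 is a Thursday.
The range spans 973 days (inclusive of both endpoints).
973 = 7 × 139, so the span is exactly 139 full weeks.
Each full week contributes one Tuesday: 139 so far.

139 Tuesdays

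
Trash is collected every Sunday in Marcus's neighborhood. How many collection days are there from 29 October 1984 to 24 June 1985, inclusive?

29 October 1984 is a Monday.
The range spans 239 days (inclusive of both endpoints).
239 = 7 × 34 + 1, so there are 34 full weeks plus 1 extra day.
Each full week contributes one Sunday: 34 so far.
The 1 extra day is Mon — none qualify.
Total: 34 + 0 = 34.

34 Sundays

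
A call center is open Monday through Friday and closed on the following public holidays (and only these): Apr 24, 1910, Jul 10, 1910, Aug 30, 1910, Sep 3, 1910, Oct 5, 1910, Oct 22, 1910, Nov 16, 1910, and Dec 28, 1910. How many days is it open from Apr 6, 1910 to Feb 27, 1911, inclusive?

230

Apr 6, 1910 is a Wednesday.
The range spans 328 days (inclusive of both endpoints).
328 = 7 × 46 + 6, so there are 46 full weeks plus 6 extra days.
Each full week contributes 5 weekdays (Mon–Fri): 46 × 5 = 230.
The 6 extra days are Wednesday, Thursday, Friday, Saturday, Sunday, Monday — 4 of them qualify.
Total: 230 + 4 = 234.
Holidays: Apr 24, 1910 (Sun); Jul 10, 1910 (Sun); Aug 30, 1910 (Tue); Sep 3, 1910 (Sat); Oct 5, 1910 (Wed); Oct 22, 1910 (Sat); Nov 16, 1910 (Wed); Dec 28, 1910 (Wed).
4 of the 8 holidays fall on weekdays; the rest are weekends and were already excluded.
Business days: 234 − 4 = 230.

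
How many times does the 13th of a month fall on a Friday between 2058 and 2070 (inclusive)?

Friday-the-13ths by year:
2058: Sep, Dec
2059: Jun
2060: Feb, Aug
2061: May
2062: Jan, Oct
2063: Apr, Jul
2064: Jun
2065: Feb, Mar, Nov
2066: Aug
2067: May
2068: Jan, Apr, Jul
2069: Sep, Dec
2070: Jun

22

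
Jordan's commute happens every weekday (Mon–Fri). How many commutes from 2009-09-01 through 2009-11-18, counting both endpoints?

57

2009-09-01 is a Tuesday.
The range spans 79 days (inclusive of both endpoints).
79 = 7 × 11 + 2, so there are 11 full weeks plus 2 extra days.
Each full week contributes 5 weekdays (Mon–Fri): 11 × 5 = 55.
The 2 extra days are Tue, Wed — 2 of them qualify.
Total: 55 + 2 = 57.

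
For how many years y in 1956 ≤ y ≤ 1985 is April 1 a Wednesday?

4

Day of week of April 1 in each year:
1956: Sun, 1957: Mon, 1958: Tue, 1959: Wed ✓, 1960: Fri, 1961: Sat, 1962: Sun, 1963: Mon, 1964: Wed ✓, 1965: Thu, 1966: Fri, 1967: Sat, 1968: Mon, 1969: Tue, 1970: Wed ✓, 1971: Thu, 1972: Sat, 1973: Sun, 1974: Mon, 1975: Tue, 1976: Thu, 1977: Fri, 1978: Sat, 1979: Sun, 1980: Tue, 1981: Wed ✓, 1982: Thu, 1983: Fri, 1984: Sun, 1985: Mon
Wednesdays: 1959, 1964, 1970, 1981.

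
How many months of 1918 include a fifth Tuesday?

5

A month has five Tuesdays exactly when Tuesday falls within its first (length − 28) days.
Jan: 31 days, starts Tue → 5 of Tue, Wed, Thu ✓
Feb: 28 days, starts Fri → 5 of (none)
Mar: 31 days, starts Fri → 5 of Fri, Sat, Sun
Apr: 30 days, starts Mon → 5 of Mon, Tue ✓
May: 31 days, starts Wed → 5 of Wed, Thu, Fri
Jun: 30 days, starts Sat → 5 of Sat, Sun
Jul: 31 days, starts Mon → 5 of Mon, Tue, Wed ✓
Aug: 31 days, starts Thu → 5 of Thu, Fri, Sat
Sep: 30 days, starts Sun → 5 of Sun, Mon
Oct: 31 days, starts Tue → 5 of Tue, Wed, Thu ✓
Nov: 30 days, starts Fri → 5 of Fri, Sat
Dec: 31 days, starts Sun → 5 of Sun, Mon, Tue ✓
Months with five Tuesdays: Jan, Apr, Jul, Oct, Dec.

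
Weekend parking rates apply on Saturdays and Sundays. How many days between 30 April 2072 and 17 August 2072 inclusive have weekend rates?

30 April 2072 is a Saturday.
From 30 April 2072 to 17 August 2072 is 110 days inclusive.
110 = 7 × 15 + 5, so there are 15 full weeks plus 5 extra days.
Each full week contributes 2 weekend days (Sat, Sun): 15 × 2 = 30.
The 5 extra days are Sat, Sun, Mon, Tue, Wed — 2 of them qualify.
Total: 30 + 2 = 32.

32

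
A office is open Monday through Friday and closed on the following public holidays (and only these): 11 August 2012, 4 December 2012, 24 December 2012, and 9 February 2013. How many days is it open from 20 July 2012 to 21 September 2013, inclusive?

20 July 2012 is a Friday.
The range spans 429 days (inclusive of both endpoints).
429 = 7 × 61 + 2, so there are 61 full weeks plus 2 extra days.
Each full week contributes 5 weekdays (Mon–Fri): 61 × 5 = 305.
The 2 extra days are Fri, Sat — 1 of them qualifies.
Total: 305 + 1 = 306.
Holidays: 11 August 2012 (Sat); 4 December 2012 (Tue); 24 December 2012 (Mon); 9 February 2013 (Sat).
2 of the 4 holidays fall on weekdays; the rest are weekends and were already excluded.
Business days: 306 − 2 = 304.

304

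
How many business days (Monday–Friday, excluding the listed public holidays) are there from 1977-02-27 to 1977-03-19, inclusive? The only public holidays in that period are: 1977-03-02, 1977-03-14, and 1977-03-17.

12 business days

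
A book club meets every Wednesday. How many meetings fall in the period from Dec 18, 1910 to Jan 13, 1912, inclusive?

Dec 18, 1910 is a Sunday.
The range spans 392 days (inclusive of both endpoints).
392 = 7 × 56, so the span is exactly 56 full weeks.
Each full week contributes one Wednesday: 56 so far.

56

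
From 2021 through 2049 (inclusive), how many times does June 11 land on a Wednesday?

4

Day of week of June 11 in each year:
2021: Fri, 2022: Sat, 2023: Sun, 2024: Tue, 2025: Wed ✓, 2026: Thu, 2027: Fri, 2028: Sun, 2029: Mon, 2030: Tue, 2031: Wed ✓, 2032: Fri, 2033: Sat, 2034: Sun, 2035: Mon, 2036: Wed ✓, 2037: Thu, 2038: Fri, 2039: Sat, 2040: Mon, 2041: Tue, 2042: Wed ✓, 2043: Thu, 2044: Sat, 2045: Sun, 2046: Mon, 2047: Tue, 2048: Thu, 2049: Fri
Wednesdays: 2025, 2031, 2036, 2042.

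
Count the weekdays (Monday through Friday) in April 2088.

1 April 2088 is a Thursday.
That's 30 days from start to end, counting both.
30 = 7 × 4 + 2, so there are 4 full weeks plus 2 extra days.
Each full week contributes 5 weekdays (Mon–Fri): 4 × 5 = 20.
The 2 extra days are Thu, Fri — 2 of them qualify.
Total: 20 + 2 = 22.

22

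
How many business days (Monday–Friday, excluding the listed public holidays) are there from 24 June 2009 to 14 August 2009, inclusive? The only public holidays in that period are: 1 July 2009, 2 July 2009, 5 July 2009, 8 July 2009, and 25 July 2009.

35

24 June 2009 is a Wednesday.
That's 52 days from start to end, counting both.
52 = 7 × 7 + 3, so there are 7 full weeks plus 3 extra days.
Each full week contributes 5 weekdays (Mon–Fri): 7 × 5 = 35.
The 3 extra days are Wednesday, Thursday, Friday — 3 of them qualify.
Total: 35 + 3 = 38.
Holidays: 1 July 2009 (Wed); 2 July 2009 (Thu); 5 July 2009 (Sun); 8 July 2009 (Wed); 25 July 2009 (Sat).
3 of the 5 holidays fall on weekdays; the rest are weekends and were already excluded.
Business days: 38 − 3 = 35.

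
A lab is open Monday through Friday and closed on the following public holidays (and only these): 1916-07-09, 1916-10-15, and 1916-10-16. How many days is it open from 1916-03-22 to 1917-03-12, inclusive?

1916-03-22 is a Wednesday.
That's 356 days from start to end, counting both.
356 = 7 × 50 + 6, so there are 50 full weeks plus 6 extra days.
Each full week contributes 5 weekdays (Mon–Fri): 50 × 5 = 250.
The 6 extra days are Wed, Thu, Fri, Sat, Sun, Mon — 4 of them qualify.
Total: 250 + 4 = 254.
Holidays: 1916-07-09 (Sun); 1916-10-15 (Sun); 1916-10-16 (Mon).
1 of the 3 holidays fall on weekdays; the rest are weekends and were already excluded.
Business days: 254 − 1 = 253.

253 working days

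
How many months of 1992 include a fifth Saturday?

4

A month has five Saturdays exactly when Saturday falls within its first (length − 28) days.
Jan: 31 days, starts Wed → 5 of Wed, Thu, Fri
Feb: 29 days, starts Sat → 5 of Sat ✓
Mar: 31 days, starts Sun → 5 of Sun, Mon, Tue
Apr: 30 days, starts Wed → 5 of Wed, Thu
May: 31 days, starts Fri → 5 of Fri, Sat, Sun ✓
Jun: 30 days, starts Mon → 5 of Mon, Tue
Jul: 31 days, starts Wed → 5 of Wed, Thu, Fri
Aug: 31 days, starts Sat → 5 of Sat, Sun, Mon ✓
Sep: 30 days, starts Tue → 5 of Tue, Wed
Oct: 31 days, starts Thu → 5 of Thu, Fri, Sat ✓
Nov: 30 days, starts Sun → 5 of Sun, Mon
Dec: 31 days, starts Tue → 5 of Tue, Wed, Thu
Months with five Saturdays: Feb, May, Aug, Oct.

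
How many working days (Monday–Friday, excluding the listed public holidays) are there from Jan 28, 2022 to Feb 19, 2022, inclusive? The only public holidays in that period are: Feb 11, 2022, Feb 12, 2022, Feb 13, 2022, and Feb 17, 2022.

Jan 28, 2022 is a Friday.
From Jan 28, 2022 to Feb 19, 2022 is 23 days inclusive.
23 = 7 × 3 + 2, so there are 3 full weeks plus 2 extra days.
Each full week contributes 5 weekdays (Mon–Fri): 3 × 5 = 15.
The 2 extra days are Friday, Saturday — 1 of them qualifies.
Total: 15 + 1 = 16.
Holidays: Feb 11, 2022 (Fri); Feb 12, 2022 (Sat); Feb 13, 2022 (Sun); Feb 17, 2022 (Thu).
2 of the 4 holidays fall on weekdays; the rest are weekends and were already excluded.
Business days: 16 − 2 = 14.

14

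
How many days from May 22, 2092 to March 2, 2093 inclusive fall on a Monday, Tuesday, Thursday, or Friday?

May 22, 2092 is a Thursday.
The range spans 285 days (inclusive of both endpoints).
285 = 7 × 40 + 5, so there are 40 full weeks plus 5 extra days.
Each full week contributes 4 days from the set (Mon, Tue, Thu, Fri): 40 × 4 = 160.
The 5 extra days are Thu, Fri, Sat, Sun, Mon — 3 of them qualify.
Total: 160 + 3 = 163.

163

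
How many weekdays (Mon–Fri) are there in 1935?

Jan 1, 1935 is a Tuesday.
That's 365 days from start to end, counting both.
365 = 7 × 52 + 1, so there are 52 full weeks plus 1 extra day.
Each full week contributes 5 weekdays (Mon–Fri): 52 × 5 = 260.
The 1 extra day is Tuesday — 1 of them qualifies.
Total: 260 + 1 = 261.

261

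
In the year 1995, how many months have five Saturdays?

4

A month has five Saturdays exactly when Saturday falls within its first (length − 28) days.
Jan: 31 days, starts Sun → 5 of Sun, Mon, Tue
Feb: 28 days, starts Wed → 5 of (none)
Mar: 31 days, starts Wed → 5 of Wed, Thu, Fri
Apr: 30 days, starts Sat → 5 of Sat, Sun ✓
May: 31 days, starts Mon → 5 of Mon, Tue, Wed
Jun: 30 days, starts Thu → 5 of Thu, Fri
Jul: 31 days, starts Sat → 5 of Sat, Sun, Mon ✓
Aug: 31 days, starts Tue → 5 of Tue, Wed, Thu
Sep: 30 days, starts Fri → 5 of Fri, Sat ✓
Oct: 31 days, starts Sun → 5 of Sun, Mon, Tue
Nov: 30 days, starts Wed → 5 of Wed, Thu
Dec: 31 days, starts Fri → 5 of Fri, Sat, Sun ✓
Months with five Saturdays: Apr, Jul, Sep, Dec.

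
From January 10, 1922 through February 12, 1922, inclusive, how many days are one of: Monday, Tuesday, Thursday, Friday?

19

January 10, 1922 is a Tuesday.
That's 34 days from start to end, counting both.
34 = 7 × 4 + 6, so there are 4 full weeks plus 6 extra days.
Each full week contributes 4 days from the set (Mon, Tue, Thu, Fri): 4 × 4 = 16.
The 6 extra days are Tue, Wed, Thu, Fri, Sat, Sun — 3 of them qualify.
Total: 16 + 3 = 19.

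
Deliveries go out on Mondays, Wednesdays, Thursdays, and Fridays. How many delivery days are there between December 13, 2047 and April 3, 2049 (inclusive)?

273

December 13, 2047 is a Friday.
That's 478 days from start to end, counting both.
478 = 7 × 68 + 2, so there are 68 full weeks plus 2 extra days.
Each full week contributes 4 days from the set (Mon, Wed, Thu, Fri): 68 × 4 = 272.
The 2 extra days are Friday, Saturday — 1 of them qualifies.
Total: 272 + 1 = 273.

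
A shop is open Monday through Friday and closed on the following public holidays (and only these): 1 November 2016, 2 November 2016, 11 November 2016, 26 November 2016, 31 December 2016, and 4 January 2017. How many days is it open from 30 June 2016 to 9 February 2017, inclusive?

30 June 2016 is a Thursday.
The range spans 225 days (inclusive of both endpoints).
225 = 7 × 32 + 1, so there are 32 full weeks plus 1 extra day.
Each full week contributes 5 weekdays (Mon–Fri): 32 × 5 = 160.
The 1 extra day is Thursday — 1 of them qualifies.
Total: 160 + 1 = 161.
Holidays: 1 November 2016 (Tue); 2 November 2016 (Wed); 11 November 2016 (Fri); 26 November 2016 (Sat); 31 December 2016 (Sat); 4 January 2017 (Wed).
4 of the 6 holidays fall on weekdays; the rest are weekends and were already excluded.
Business days: 161 − 4 = 157.

157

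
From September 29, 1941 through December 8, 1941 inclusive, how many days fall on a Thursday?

September 29, 1941 is a Monday.
From September 29, 1941 to December 8, 1941 is 71 days inclusive.
71 = 7 × 10 + 1, so there are 10 full weeks plus 1 extra day.
Each full week contributes one Thursday: 10 so far.
The 1 extra day is Mon — none qualify.
Total: 10 + 0 = 10.

10 Thursdays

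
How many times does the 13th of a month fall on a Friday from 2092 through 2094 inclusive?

Friday-the-13ths by year:
2092: Jun
2093: Feb, Mar, Nov
2094: Aug

5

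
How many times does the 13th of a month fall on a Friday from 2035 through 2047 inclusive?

Friday-the-13ths by year:
2035: Apr, Jul
2036: Jun
2037: Feb, Mar, Nov
2038: Aug
2039: May
2040: Jan, Apr, Jul
2041: Sep, Dec
2042: Jun
2043: Feb, Mar, Nov
2044: May
2045: Jan, Oct
2046: Apr, Jul
2047: Sep, Dec

24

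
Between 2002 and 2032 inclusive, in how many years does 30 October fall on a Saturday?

5

Day of week of October 30 in each year:
2002: Wed, 2003: Thu, 2004: Sat ✓, 2005: Sun, 2006: Mon, 2007: Tue, 2008: Thu, 2009: Fri, 2010: Sat ✓, 2011: Sun, 2012: Tue, 2013: Wed, 2014: Thu, 2015: Fri, 2016: Sun, 2017: Mon, 2018: Tue, 2019: Wed, 2020: Fri, 2021: Sat ✓, 2022: Sun, 2023: Mon, 2024: Wed, 2025: Thu, 2026: Fri, 2027: Sat ✓, 2028: Mon, 2029: Tue, 2030: Wed, 2031: Thu, 2032: Sat ✓
Saturdays: 2004, 2010, 2021, 2027, 2032.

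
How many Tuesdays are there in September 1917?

4

1 September 1917 is a Saturday.
That's 30 days from start to end, counting both.
30 = 7 × 4 + 2, so there are 4 full weeks plus 2 extra days.
Each full week contributes one Tuesday: 4 so far.
The 2 extra days are Saturday, Sunday — none qualify.
Total: 4 + 0 = 4.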